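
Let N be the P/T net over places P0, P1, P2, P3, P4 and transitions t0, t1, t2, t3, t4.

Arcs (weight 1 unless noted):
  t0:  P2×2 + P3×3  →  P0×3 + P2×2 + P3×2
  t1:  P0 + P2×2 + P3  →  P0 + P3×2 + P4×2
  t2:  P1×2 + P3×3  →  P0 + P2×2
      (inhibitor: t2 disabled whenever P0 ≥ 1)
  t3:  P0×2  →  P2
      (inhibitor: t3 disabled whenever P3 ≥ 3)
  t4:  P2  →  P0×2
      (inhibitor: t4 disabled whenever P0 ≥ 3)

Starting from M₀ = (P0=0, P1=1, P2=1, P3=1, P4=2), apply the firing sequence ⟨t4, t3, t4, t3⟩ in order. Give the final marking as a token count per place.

(P0=0, P1=1, P2=1, P3=1, P4=2)

step 1: fire t4:  (P0=0, P1=1, P2=1, P3=1, P4=2) → (P0=2, P1=1, P2=0, P3=1, P4=2)
step 2: fire t3:  (P0=2, P1=1, P2=0, P3=1, P4=2) → (P0=0, P1=1, P2=1, P3=1, P4=2)
step 3: fire t4:  (P0=0, P1=1, P2=1, P3=1, P4=2) → (P0=2, P1=1, P2=0, P3=1, P4=2)
step 4: fire t3:  (P0=2, P1=1, P2=0, P3=1, P4=2) → (P0=0, P1=1, P2=1, P3=1, P4=2)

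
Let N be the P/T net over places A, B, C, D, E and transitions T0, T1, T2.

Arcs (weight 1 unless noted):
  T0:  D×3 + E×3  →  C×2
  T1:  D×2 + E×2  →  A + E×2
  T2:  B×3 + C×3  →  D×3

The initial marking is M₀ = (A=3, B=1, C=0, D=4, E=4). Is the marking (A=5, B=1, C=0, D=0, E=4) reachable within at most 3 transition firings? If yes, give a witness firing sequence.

YES — reachable via ⟨T1, T1⟩ (2 firings)

step 1: fire T1:  (A=3, B=1, C=0, D=4, E=4) → (A=4, B=1, C=0, D=2, E=4)
step 2: fire T1:  (A=4, B=1, C=0, D=2, E=4) → (A=5, B=1, C=0, D=0, E=4)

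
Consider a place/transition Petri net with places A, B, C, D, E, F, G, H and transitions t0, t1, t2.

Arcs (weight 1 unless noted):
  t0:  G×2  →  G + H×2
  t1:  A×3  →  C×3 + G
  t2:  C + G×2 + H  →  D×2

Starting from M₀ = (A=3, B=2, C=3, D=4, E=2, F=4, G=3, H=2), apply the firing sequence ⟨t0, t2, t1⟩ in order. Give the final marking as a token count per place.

step 1: fire t0:  (A=3, B=2, C=3, D=4, E=2, F=4, G=3, H=2) → (A=3, B=2, C=3, D=4, E=2, F=4, G=2, H=4)
step 2: fire t2:  (A=3, B=2, C=3, D=4, E=2, F=4, G=2, H=4) → (A=3, B=2, C=2, D=6, E=2, F=4, G=0, H=3)
step 3: fire t1:  (A=3, B=2, C=2, D=6, E=2, F=4, G=0, H=3) → (A=0, B=2, C=5, D=6, E=2, F=4, G=1, H=3)

(A=0, B=2, C=5, D=6, E=2, F=4, G=1, H=3)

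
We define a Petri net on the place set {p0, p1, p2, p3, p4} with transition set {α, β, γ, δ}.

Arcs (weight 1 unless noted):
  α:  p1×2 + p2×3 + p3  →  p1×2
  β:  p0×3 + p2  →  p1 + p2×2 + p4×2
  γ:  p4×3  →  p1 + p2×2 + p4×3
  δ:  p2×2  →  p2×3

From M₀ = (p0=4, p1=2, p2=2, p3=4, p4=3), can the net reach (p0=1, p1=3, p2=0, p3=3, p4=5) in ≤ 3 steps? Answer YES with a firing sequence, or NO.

step 1: fire β:  (p0=4, p1=2, p2=2, p3=4, p4=3) → (p0=1, p1=3, p2=3, p3=4, p4=5)
step 2: fire α:  (p0=1, p1=3, p2=3, p3=4, p4=5) → (p0=1, p1=3, p2=0, p3=3, p4=5)

YES — reachable via ⟨β, α⟩ (2 firings)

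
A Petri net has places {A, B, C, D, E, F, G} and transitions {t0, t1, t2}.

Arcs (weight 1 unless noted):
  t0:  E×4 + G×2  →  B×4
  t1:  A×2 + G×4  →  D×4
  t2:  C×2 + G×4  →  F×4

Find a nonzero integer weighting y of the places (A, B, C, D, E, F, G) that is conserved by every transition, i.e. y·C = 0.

Incidence matrix C (rows=places, cols=transitions):
       t0   t1   t2
    A   0   -2    0
    B   4    0    0
    C   0    0   -2
    D   0    4    0
    E  -4    0    0
    F   0    0    4
    G  -2   -4   -4

Candidate y = [2, 0, 0, 1, 0, 0, 0]; check y·C column-wise:
  col t0: 2·0 + 0·4 + 1·0 + 0·-4 + 0·-2 = 0
  col t1: 2·-2 + 1·4 + 0·-4 = 0
  col t2: 2·0 + 0·-2 + 1·0 + 0·4 + 0·-4 = 0

y = (A:2, B:0, C:0, D:1, E:0, F:0, G:0)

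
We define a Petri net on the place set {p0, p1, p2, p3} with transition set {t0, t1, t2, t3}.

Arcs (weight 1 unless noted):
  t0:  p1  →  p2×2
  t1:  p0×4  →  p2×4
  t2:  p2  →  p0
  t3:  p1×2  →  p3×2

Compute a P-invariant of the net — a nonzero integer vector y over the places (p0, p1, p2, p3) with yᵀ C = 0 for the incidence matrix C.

Incidence matrix C (rows=places, cols=transitions):
       t0   t1   t2   t3
   p0   0   -4    1    0
   p1  -1    0    0   -2
   p2   2    4   -1    0
   p3   0    0    0    2

Candidate y = [1, 2, 1, 2]; check y·C column-wise:
  col t0: 1·0 + 2·-1 + 1·2 + 2·0 = 0
  col t1: 1·-4 + 2·0 + 1·4 + 2·0 = 0
  col t2: 1·1 + 2·0 + 1·-1 + 2·0 = 0
  col t3: 1·0 + 2·-2 + 1·0 + 2·2 = 0

y = (p0:1, p1:2, p2:1, p3:2)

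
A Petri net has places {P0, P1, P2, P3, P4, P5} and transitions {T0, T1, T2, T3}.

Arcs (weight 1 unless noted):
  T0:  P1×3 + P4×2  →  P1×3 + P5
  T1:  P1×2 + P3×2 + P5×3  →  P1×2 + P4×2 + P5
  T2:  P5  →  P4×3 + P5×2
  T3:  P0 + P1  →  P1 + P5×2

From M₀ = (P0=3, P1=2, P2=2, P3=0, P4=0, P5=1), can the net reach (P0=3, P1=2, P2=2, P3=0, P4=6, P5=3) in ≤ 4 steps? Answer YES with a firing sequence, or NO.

step 1: fire T2:  (P0=3, P1=2, P2=2, P3=0, P4=0, P5=1) → (P0=3, P1=2, P2=2, P3=0, P4=3, P5=2)
step 2: fire T2:  (P0=3, P1=2, P2=2, P3=0, P4=3, P5=2) → (P0=3, P1=2, P2=2, P3=0, P4=6, P5=3)

YES — reachable via ⟨T2, T2⟩ (2 firings)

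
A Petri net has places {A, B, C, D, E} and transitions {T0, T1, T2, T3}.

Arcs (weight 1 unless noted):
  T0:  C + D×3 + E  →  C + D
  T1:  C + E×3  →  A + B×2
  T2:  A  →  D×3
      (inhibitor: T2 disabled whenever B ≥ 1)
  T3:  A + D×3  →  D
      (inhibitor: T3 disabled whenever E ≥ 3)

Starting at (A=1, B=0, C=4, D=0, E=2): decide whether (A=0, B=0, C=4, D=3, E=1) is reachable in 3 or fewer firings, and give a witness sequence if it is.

NO — not reachable within 3 firings

depth 0: 1 marking
depth 1: 2 markings reached so far
depth 2: 3 markings reached so far
depth 3: 3 markings reached so far
(frontier empty at depth 3; search complete)
target is not among the 3 markings reachable within 3 steps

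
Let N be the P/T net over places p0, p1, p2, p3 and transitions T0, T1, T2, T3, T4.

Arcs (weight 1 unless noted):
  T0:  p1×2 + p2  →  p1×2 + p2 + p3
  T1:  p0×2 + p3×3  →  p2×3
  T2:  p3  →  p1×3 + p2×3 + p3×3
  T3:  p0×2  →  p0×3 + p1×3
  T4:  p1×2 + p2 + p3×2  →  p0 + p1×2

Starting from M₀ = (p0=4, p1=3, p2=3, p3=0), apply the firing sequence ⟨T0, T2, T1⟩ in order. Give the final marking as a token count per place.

(p0=2, p1=6, p2=9, p3=0)

step 1: fire T0:  (p0=4, p1=3, p2=3, p3=0) → (p0=4, p1=3, p2=3, p3=1)
step 2: fire T2:  (p0=4, p1=3, p2=3, p3=1) → (p0=4, p1=6, p2=6, p3=3)
step 3: fire T1:  (p0=4, p1=6, p2=6, p3=3) → (p0=2, p1=6, p2=9, p3=0)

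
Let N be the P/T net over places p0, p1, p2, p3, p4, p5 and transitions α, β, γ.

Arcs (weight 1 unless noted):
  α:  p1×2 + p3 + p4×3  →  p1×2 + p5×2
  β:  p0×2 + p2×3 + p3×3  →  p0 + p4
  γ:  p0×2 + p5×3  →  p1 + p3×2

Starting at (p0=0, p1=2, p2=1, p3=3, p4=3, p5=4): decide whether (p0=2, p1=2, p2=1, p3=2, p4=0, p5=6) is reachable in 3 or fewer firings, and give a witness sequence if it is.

depth 0: 1 marking
depth 1: 2 markings reached so far
depth 2: 2 markings reached so far
(frontier empty at depth 2; search complete)
target is not among the 2 markings reachable within 3 steps

NO — not reachable within 3 firings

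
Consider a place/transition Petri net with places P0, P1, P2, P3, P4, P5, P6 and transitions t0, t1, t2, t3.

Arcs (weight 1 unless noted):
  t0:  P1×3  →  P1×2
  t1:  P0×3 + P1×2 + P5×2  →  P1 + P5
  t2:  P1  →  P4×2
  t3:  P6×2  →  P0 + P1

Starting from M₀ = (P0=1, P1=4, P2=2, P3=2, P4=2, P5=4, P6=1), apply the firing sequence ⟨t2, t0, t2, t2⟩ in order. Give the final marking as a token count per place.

step 1: fire t2:  (P0=1, P1=4, P2=2, P3=2, P4=2, P5=4, P6=1) → (P0=1, P1=3, P2=2, P3=2, P4=4, P5=4, P6=1)
step 2: fire t0:  (P0=1, P1=3, P2=2, P3=2, P4=4, P5=4, P6=1) → (P0=1, P1=2, P2=2, P3=2, P4=4, P5=4, P6=1)
step 3: fire t2:  (P0=1, P1=2, P2=2, P3=2, P4=4, P5=4, P6=1) → (P0=1, P1=1, P2=2, P3=2, P4=6, P5=4, P6=1)
step 4: fire t2:  (P0=1, P1=1, P2=2, P3=2, P4=6, P5=4, P6=1) → (P0=1, P1=0, P2=2, P3=2, P4=8, P5=4, P6=1)

(P0=1, P1=0, P2=2, P3=2, P4=8, P5=4, P6=1)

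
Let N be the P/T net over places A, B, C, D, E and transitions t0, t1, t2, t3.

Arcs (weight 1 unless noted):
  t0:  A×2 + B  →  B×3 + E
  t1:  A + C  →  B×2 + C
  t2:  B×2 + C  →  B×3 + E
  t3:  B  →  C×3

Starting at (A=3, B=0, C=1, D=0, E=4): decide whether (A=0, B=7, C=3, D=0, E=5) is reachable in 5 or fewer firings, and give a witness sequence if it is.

depth 0: 1 marking
depth 1: 2 markings reached so far
depth 2: 6 markings reached so far
depth 3: 13 markings reached so far
depth 4: 21 markings reached so far
depth 5: 32 markings reached so far
target is not among the 32 markings reachable within 5 steps

NO — not reachable within 5 firings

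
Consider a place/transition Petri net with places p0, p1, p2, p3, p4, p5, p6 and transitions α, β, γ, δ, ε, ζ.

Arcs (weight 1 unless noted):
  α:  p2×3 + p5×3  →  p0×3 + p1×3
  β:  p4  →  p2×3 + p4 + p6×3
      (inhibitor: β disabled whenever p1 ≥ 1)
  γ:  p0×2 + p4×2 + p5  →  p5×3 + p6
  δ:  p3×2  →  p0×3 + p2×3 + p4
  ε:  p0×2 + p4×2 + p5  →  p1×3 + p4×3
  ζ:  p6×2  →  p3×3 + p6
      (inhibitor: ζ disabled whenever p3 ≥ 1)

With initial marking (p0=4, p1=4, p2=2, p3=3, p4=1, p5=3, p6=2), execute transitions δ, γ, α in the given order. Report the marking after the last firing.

step 1: fire δ:  (p0=4, p1=4, p2=2, p3=3, p4=1, p5=3, p6=2) → (p0=7, p1=4, p2=5, p3=1, p4=2, p5=3, p6=2)
step 2: fire γ:  (p0=7, p1=4, p2=5, p3=1, p4=2, p5=3, p6=2) → (p0=5, p1=4, p2=5, p3=1, p4=0, p5=5, p6=3)
step 3: fire α:  (p0=5, p1=4, p2=5, p3=1, p4=0, p5=5, p6=3) → (p0=8, p1=7, p2=2, p3=1, p4=0, p5=2, p6=3)

(p0=8, p1=7, p2=2, p3=1, p4=0, p5=2, p6=3)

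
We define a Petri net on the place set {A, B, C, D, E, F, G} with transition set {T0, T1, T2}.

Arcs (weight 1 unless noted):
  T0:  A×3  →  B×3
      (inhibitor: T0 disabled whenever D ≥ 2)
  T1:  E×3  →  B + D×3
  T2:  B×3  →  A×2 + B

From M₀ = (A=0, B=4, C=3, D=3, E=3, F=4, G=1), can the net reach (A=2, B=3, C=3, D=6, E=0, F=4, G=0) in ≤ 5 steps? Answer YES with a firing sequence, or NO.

NO — not reachable within 5 firings

depth 0: 1 marking
depth 1: 3 markings reached so far
depth 2: 4 markings reached so far
depth 3: 5 markings reached so far
depth 4: 5 markings reached so far
(frontier empty at depth 4; search complete)
target is not among the 5 markings reachable within 5 steps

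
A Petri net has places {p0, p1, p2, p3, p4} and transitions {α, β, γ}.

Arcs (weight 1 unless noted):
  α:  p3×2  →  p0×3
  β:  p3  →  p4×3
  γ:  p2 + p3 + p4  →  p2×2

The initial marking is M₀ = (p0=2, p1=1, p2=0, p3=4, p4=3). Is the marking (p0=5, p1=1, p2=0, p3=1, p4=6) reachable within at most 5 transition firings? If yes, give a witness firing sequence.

step 1: fire α:  (p0=2, p1=1, p2=0, p3=4, p4=3) → (p0=5, p1=1, p2=0, p3=2, p4=3)
step 2: fire β:  (p0=5, p1=1, p2=0, p3=2, p4=3) → (p0=5, p1=1, p2=0, p3=1, p4=6)

YES — reachable via ⟨α, β⟩ (2 firings)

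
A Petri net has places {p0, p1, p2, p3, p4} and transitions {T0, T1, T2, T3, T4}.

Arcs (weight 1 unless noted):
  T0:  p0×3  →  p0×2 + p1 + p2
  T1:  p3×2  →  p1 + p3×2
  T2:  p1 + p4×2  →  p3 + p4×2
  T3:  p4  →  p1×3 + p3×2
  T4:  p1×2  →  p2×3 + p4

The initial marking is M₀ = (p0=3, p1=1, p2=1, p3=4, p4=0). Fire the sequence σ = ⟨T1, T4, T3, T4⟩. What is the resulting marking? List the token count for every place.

(p0=3, p1=1, p2=7, p3=6, p4=1)

step 1: fire T1:  (p0=3, p1=1, p2=1, p3=4, p4=0) → (p0=3, p1=2, p2=1, p3=4, p4=0)
step 2: fire T4:  (p0=3, p1=2, p2=1, p3=4, p4=0) → (p0=3, p1=0, p2=4, p3=4, p4=1)
step 3: fire T3:  (p0=3, p1=0, p2=4, p3=4, p4=1) → (p0=3, p1=3, p2=4, p3=6, p4=0)
step 4: fire T4:  (p0=3, p1=3, p2=4, p3=6, p4=0) → (p0=3, p1=1, p2=7, p3=6, p4=1)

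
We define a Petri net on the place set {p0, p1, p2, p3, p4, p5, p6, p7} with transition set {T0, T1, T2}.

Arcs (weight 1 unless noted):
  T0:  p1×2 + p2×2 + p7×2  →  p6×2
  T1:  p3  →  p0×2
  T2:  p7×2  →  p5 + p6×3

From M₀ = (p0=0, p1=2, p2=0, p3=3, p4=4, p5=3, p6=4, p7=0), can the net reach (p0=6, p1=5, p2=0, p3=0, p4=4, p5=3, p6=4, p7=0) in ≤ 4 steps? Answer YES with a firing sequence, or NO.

depth 0: 1 marking
depth 1: 2 markings reached so far
depth 2: 3 markings reached so far
depth 3: 4 markings reached so far
depth 4: 4 markings reached so far
(frontier empty at depth 4; search complete)
target is not among the 4 markings reachable within 4 steps

NO — not reachable within 4 firings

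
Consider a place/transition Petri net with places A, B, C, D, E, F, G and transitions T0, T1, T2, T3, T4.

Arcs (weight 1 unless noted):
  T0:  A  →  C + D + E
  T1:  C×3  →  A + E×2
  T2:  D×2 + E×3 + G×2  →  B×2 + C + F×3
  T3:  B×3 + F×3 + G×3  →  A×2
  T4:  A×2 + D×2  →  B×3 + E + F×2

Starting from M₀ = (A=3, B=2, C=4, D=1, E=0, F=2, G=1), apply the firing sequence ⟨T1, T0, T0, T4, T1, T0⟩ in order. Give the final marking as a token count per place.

(A=0, B=5, C=1, D=2, E=8, F=4, G=1)

step 1: fire T1:  (A=3, B=2, C=4, D=1, E=0, F=2, G=1) → (A=4, B=2, C=1, D=1, E=2, F=2, G=1)
step 2: fire T0:  (A=4, B=2, C=1, D=1, E=2, F=2, G=1) → (A=3, B=2, C=2, D=2, E=3, F=2, G=1)
step 3: fire T0:  (A=3, B=2, C=2, D=2, E=3, F=2, G=1) → (A=2, B=2, C=3, D=3, E=4, F=2, G=1)
step 4: fire T4:  (A=2, B=2, C=3, D=3, E=4, F=2, G=1) → (A=0, B=5, C=3, D=1, E=5, F=4, G=1)
step 5: fire T1:  (A=0, B=5, C=3, D=1, E=5, F=4, G=1) → (A=1, B=5, C=0, D=1, E=7, F=4, G=1)
step 6: fire T0:  (A=1, B=5, C=0, D=1, E=7, F=4, G=1) → (A=0, B=5, C=1, D=2, E=8, F=4, G=1)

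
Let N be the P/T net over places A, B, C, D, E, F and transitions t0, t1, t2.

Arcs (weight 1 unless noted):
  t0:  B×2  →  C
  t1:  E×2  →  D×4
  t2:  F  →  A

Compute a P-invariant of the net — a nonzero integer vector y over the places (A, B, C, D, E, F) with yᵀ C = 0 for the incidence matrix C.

Incidence matrix C (rows=places, cols=transitions):
       t0   t1   t2
    A   0    0    1
    B  -2    0    0
    C   1    0    0
    D   0    4    0
    E   0   -2    0
    F   0    0   -1

Candidate y = [0, 1, 2, 0, 0, 0]; check y·C column-wise:
  col t0: 1·-2 + 2·1 = 0
  col t1: 1·0 + 2·0 + 0·4 + 0·-2 = 0
  col t2: 0·1 + 1·0 + 2·0 + 0·-1 = 0

y = (A:0, B:1, C:2, D:0, E:0, F:0)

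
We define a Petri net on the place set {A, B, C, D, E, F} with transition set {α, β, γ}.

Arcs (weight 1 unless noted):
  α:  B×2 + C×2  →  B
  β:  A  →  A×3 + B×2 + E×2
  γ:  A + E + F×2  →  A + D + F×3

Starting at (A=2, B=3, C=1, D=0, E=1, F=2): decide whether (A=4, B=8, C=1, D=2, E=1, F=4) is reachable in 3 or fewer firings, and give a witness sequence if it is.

NO — not reachable within 3 firings

depth 0: 1 marking
depth 1: 3 markings reached so far
depth 2: 5 markings reached so far
depth 3: 8 markings reached so far
target is not among the 8 markings reachable within 3 steps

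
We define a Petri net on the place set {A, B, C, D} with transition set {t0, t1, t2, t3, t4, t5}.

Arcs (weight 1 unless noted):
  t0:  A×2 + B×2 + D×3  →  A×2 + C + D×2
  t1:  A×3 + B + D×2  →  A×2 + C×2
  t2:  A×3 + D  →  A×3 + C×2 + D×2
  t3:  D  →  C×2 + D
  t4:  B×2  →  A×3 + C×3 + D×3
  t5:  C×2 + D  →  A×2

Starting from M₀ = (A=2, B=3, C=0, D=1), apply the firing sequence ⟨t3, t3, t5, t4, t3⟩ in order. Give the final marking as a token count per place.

(A=7, B=1, C=7, D=3)

step 1: fire t3:  (A=2, B=3, C=0, D=1) → (A=2, B=3, C=2, D=1)
step 2: fire t3:  (A=2, B=3, C=2, D=1) → (A=2, B=3, C=4, D=1)
step 3: fire t5:  (A=2, B=3, C=4, D=1) → (A=4, B=3, C=2, D=0)
step 4: fire t4:  (A=4, B=3, C=2, D=0) → (A=7, B=1, C=5, D=3)
step 5: fire t3:  (A=7, B=1, C=5, D=3) → (A=7, B=1, C=7, D=3)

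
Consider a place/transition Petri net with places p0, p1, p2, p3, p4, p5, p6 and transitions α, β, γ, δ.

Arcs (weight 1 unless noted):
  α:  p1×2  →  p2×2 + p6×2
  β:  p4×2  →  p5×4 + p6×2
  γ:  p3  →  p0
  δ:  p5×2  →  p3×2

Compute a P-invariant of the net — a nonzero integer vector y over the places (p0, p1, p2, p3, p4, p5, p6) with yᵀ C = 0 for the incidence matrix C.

y = (p0:0, p1:1, p2:1, p3:0, p4:0, p5:0, p6:0)

Incidence matrix C (rows=places, cols=transitions):
        α    β    γ    δ
   p0   0    0    1    0
   p1  -2    0    0    0
   p2   2    0    0    0
   p3   0    0   -1    2
   p4   0   -2    0    0
   p5   0    4    0   -2
   p6   2    2    0    0

Candidate y = [0, 1, 1, 0, 0, 0, 0]; check y·C column-wise:
  col α: 1·-2 + 1·2 + 0·2 = 0
  col β: 1·0 + 1·0 + 0·-2 + 0·4 + 0·2 = 0
  col γ: 0·1 + 1·0 + 1·0 + 0·-1 = 0
  col δ: 1·0 + 1·0 + 0·2 + 0·-2 = 0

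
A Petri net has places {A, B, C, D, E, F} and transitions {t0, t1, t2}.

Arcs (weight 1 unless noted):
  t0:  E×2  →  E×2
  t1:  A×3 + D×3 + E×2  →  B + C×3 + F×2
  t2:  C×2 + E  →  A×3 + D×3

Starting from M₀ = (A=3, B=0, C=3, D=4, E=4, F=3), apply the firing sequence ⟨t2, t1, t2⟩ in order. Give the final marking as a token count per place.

step 1: fire t2:  (A=3, B=0, C=3, D=4, E=4, F=3) → (A=6, B=0, C=1, D=7, E=3, F=3)
step 2: fire t1:  (A=6, B=0, C=1, D=7, E=3, F=3) → (A=3, B=1, C=4, D=4, E=1, F=5)
step 3: fire t2:  (A=3, B=1, C=4, D=4, E=1, F=5) → (A=6, B=1, C=2, D=7, E=0, F=5)

(A=6, B=1, C=2, D=7, E=0, F=5)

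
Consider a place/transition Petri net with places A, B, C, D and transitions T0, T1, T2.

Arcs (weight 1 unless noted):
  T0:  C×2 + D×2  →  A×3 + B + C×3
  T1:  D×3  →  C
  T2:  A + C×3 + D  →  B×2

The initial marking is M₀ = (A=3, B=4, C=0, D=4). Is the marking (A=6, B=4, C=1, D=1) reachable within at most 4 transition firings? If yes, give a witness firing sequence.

depth 0: 1 marking
depth 1: 2 markings reached so far
depth 2: 2 markings reached so far
(frontier empty at depth 2; search complete)
target is not among the 2 markings reachable within 4 steps

NO — not reachable within 4 firings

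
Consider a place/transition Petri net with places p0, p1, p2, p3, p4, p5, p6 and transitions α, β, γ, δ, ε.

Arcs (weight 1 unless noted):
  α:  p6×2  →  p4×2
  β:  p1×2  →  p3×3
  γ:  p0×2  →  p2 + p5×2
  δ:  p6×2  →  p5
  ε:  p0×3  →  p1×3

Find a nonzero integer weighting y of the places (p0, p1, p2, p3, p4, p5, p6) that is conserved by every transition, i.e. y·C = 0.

y = (p0:3, p1:3, p2:6, p3:2, p4:0, p5:0, p6:0)

Incidence matrix C (rows=places, cols=transitions):
        α    β    γ    δ    ε
   p0   0    0   -2    0   -3
   p1   0   -2    0    0    3
   p2   0    0    1    0    0
   p3   0    3    0    0    0
   p4   2    0    0    0    0
   p5   0    0    2    1    0
   p6  -2    0    0   -2    0

Candidate y = [3, 3, 6, 2, 0, 0, 0]; check y·C column-wise:
  col α: 3·0 + 3·0 + 6·0 + 2·0 + 0·2 + 0·-2 = 0
  col β: 3·0 + 3·-2 + 6·0 + 2·3 = 0
  col γ: 3·-2 + 3·0 + 6·1 + 2·0 + 0·2 = 0
  col δ: 3·0 + 3·0 + 6·0 + 2·0 + 0·1 + 0·-2 = 0
  col ε: 3·-3 + 3·3 + 6·0 + 2·0 = 0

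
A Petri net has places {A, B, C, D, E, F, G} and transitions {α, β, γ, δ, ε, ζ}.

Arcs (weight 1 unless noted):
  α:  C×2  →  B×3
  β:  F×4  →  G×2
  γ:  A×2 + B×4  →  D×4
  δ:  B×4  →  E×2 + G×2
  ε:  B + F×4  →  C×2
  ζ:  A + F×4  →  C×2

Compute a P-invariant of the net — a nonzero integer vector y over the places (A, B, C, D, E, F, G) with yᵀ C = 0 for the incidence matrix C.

Incidence matrix C (rows=places, cols=transitions):
        α    β    γ    δ    ε    ζ
    A   0    0   -2    0    0   -1
    B   3    0   -4   -4   -1    0
    C  -2    0    0    0    2    2
    D   0    0    4    0    0    0
    E   0    0    0    2    0    0
    F   0   -4    0    0   -4   -4
    G   0    2    0    2    0    0

Candidate y = [2, 2, 3, 3, 2, 1, 2]; check y·C column-wise:
  col α: 2·0 + 2·3 + 3·-2 + 3·0 + 2·0 + 1·0 + 2·0 = 0
  col β: 2·0 + 2·0 + 3·0 + 3·0 + 2·0 + 1·-4 + 2·2 = 0
  col γ: 2·-2 + 2·-4 + 3·0 + 3·4 + 2·0 + 1·0 + 2·0 = 0
  col δ: 2·0 + 2·-4 + 3·0 + 3·0 + 2·2 + 1·0 + 2·2 = 0
  col ε: 2·0 + 2·-1 + 3·2 + 3·0 + 2·0 + 1·-4 + 2·0 = 0
  col ζ: 2·-1 + 2·0 + 3·2 + 3·0 + 2·0 + 1·-4 + 2·0 = 0

y = (A:2, B:2, C:3, D:3, E:2, F:1, G:2)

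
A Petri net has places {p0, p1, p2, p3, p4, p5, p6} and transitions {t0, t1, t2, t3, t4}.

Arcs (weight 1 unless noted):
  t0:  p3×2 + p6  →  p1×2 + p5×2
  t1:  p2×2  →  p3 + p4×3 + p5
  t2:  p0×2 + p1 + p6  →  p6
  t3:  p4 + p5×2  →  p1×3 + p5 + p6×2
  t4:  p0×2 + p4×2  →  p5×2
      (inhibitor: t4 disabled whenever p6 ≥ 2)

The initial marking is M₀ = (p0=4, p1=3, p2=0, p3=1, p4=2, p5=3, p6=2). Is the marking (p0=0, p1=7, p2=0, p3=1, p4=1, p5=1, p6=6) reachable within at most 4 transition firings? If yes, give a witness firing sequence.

depth 0: 1 marking
depth 1: 3 markings reached so far
depth 2: 6 markings reached so far
depth 3: 8 markings reached so far
depth 4: 9 markings reached so far
target is not among the 9 markings reachable within 4 steps

NO — not reachable within 4 firings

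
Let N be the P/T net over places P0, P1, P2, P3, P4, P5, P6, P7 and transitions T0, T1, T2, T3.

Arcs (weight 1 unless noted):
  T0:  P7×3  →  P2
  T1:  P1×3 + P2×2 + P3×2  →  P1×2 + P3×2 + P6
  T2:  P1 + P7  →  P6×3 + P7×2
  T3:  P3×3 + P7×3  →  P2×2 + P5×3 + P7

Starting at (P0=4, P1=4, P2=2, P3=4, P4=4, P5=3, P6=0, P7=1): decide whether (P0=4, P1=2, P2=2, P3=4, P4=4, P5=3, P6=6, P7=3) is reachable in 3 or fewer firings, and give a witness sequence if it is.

YES — reachable via ⟨T2, T2⟩ (2 firings)

step 1: fire T2:  (P0=4, P1=4, P2=2, P3=4, P4=4, P5=3, P6=0, P7=1) → (P0=4, P1=3, P2=2, P3=4, P4=4, P5=3, P6=3, P7=2)
step 2: fire T2:  (P0=4, P1=3, P2=2, P3=4, P4=4, P5=3, P6=3, P7=2) → (P0=4, P1=2, P2=2, P3=4, P4=4, P5=3, P6=6, P7=3)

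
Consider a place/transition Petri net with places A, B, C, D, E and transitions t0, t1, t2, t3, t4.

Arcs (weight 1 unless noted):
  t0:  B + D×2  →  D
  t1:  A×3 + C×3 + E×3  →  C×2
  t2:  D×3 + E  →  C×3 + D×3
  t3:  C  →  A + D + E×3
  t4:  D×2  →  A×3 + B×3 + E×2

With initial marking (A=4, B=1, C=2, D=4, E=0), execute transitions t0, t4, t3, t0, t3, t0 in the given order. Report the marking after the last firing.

step 1: fire t0:  (A=4, B=1, C=2, D=4, E=0) → (A=4, B=0, C=2, D=3, E=0)
step 2: fire t4:  (A=4, B=0, C=2, D=3, E=0) → (A=7, B=3, C=2, D=1, E=2)
step 3: fire t3:  (A=7, B=3, C=2, D=1, E=2) → (A=8, B=3, C=1, D=2, E=5)
step 4: fire t0:  (A=8, B=3, C=1, D=2, E=5) → (A=8, B=2, C=1, D=1, E=5)
step 5: fire t3:  (A=8, B=2, C=1, D=1, E=5) → (A=9, B=2, C=0, D=2, E=8)
step 6: fire t0:  (A=9, B=2, C=0, D=2, E=8) → (A=9, B=1, C=0, D=1, E=8)

(A=9, B=1, C=0, D=1, E=8)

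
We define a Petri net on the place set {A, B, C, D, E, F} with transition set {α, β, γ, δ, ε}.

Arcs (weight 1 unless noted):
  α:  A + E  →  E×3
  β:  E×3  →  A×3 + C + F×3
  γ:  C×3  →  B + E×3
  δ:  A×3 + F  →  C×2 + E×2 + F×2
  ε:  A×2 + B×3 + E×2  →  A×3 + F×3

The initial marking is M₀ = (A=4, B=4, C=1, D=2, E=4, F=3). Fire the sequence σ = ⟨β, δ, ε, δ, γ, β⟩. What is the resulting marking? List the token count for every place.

(A=5, B=2, C=4, D=2, E=3, F=14)

step 1: fire β:  (A=4, B=4, C=1, D=2, E=4, F=3) → (A=7, B=4, C=2, D=2, E=1, F=6)
step 2: fire δ:  (A=7, B=4, C=2, D=2, E=1, F=6) → (A=4, B=4, C=4, D=2, E=3, F=7)
step 3: fire ε:  (A=4, B=4, C=4, D=2, E=3, F=7) → (A=5, B=1, C=4, D=2, E=1, F=10)
step 4: fire δ:  (A=5, B=1, C=4, D=2, E=1, F=10) → (A=2, B=1, C=6, D=2, E=3, F=11)
step 5: fire γ:  (A=2, B=1, C=6, D=2, E=3, F=11) → (A=2, B=2, C=3, D=2, E=6, F=11)
step 6: fire β:  (A=2, B=2, C=3, D=2, E=6, F=11) → (A=5, B=2, C=4, D=2, E=3, F=14)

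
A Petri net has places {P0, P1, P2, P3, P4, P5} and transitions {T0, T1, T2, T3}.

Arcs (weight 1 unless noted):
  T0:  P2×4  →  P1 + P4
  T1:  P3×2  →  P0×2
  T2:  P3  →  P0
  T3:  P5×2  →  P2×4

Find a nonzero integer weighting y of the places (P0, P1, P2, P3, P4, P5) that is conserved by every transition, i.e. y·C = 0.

y = (P0:1, P1:0, P2:0, P3:1, P4:0, P5:0)

Incidence matrix C (rows=places, cols=transitions):
       T0   T1   T2   T3
   P0   0    2    1    0
   P1   1    0    0    0
   P2  -4    0    0    4
   P3   0   -2   -1    0
   P4   1    0    0    0
   P5   0    0    0   -2

Candidate y = [1, 0, 0, 1, 0, 0]; check y·C column-wise:
  col T0: 1·0 + 0·1 + 0·-4 + 1·0 + 0·1 = 0
  col T1: 1·2 + 1·-2 = 0
  col T2: 1·1 + 1·-1 = 0
  col T3: 1·0 + 0·4 + 1·0 + 0·-2 = 0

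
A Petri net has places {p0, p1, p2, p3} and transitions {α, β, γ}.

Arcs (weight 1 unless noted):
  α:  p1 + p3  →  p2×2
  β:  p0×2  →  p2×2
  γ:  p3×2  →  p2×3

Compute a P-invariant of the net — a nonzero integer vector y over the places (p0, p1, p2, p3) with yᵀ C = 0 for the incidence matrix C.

y = (p0:2, p1:1, p2:2, p3:3)

Incidence matrix C (rows=places, cols=transitions):
        α    β    γ
   p0   0   -2    0
   p1  -1    0    0
   p2   2    2    3
   p3  -1    0   -2

Candidate y = [2, 1, 2, 3]; check y·C column-wise:
  col α: 2·0 + 1·-1 + 2·2 + 3·-1 = 0
  col β: 2·-2 + 1·0 + 2·2 + 3·0 = 0
  col γ: 2·0 + 1·0 + 2·3 + 3·-2 = 0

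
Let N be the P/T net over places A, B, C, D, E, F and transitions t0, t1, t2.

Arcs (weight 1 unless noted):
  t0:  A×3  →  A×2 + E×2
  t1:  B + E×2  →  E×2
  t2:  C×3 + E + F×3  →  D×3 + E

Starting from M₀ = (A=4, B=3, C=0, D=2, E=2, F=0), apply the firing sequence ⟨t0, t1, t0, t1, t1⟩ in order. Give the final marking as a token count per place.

(A=2, B=0, C=0, D=2, E=6, F=0)

step 1: fire t0:  (A=4, B=3, C=0, D=2, E=2, F=0) → (A=3, B=3, C=0, D=2, E=4, F=0)
step 2: fire t1:  (A=3, B=3, C=0, D=2, E=4, F=0) → (A=3, B=2, C=0, D=2, E=4, F=0)
step 3: fire t0:  (A=3, B=2, C=0, D=2, E=4, F=0) → (A=2, B=2, C=0, D=2, E=6, F=0)
step 4: fire t1:  (A=2, B=2, C=0, D=2, E=6, F=0) → (A=2, B=1, C=0, D=2, E=6, F=0)
step 5: fire t1:  (A=2, B=1, C=0, D=2, E=6, F=0) → (A=2, B=0, C=0, D=2, E=6, F=0)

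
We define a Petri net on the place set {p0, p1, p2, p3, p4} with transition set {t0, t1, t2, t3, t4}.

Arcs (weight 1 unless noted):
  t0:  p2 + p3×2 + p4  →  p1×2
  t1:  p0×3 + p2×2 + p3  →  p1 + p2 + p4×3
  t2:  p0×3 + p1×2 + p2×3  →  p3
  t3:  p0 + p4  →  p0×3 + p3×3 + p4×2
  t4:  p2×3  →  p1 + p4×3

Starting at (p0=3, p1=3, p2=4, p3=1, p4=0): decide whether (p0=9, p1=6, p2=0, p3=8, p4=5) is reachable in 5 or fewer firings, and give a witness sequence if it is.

YES — reachable via ⟨t4, t3, t0, t3, t3⟩ (5 firings)

step 1: fire t4:  (p0=3, p1=3, p2=4, p3=1, p4=0) → (p0=3, p1=4, p2=1, p3=1, p4=3)
step 2: fire t3:  (p0=3, p1=4, p2=1, p3=1, p4=3) → (p0=5, p1=4, p2=1, p3=4, p4=4)
step 3: fire t0:  (p0=5, p1=4, p2=1, p3=4, p4=4) → (p0=5, p1=6, p2=0, p3=2, p4=3)
step 4: fire t3:  (p0=5, p1=6, p2=0, p3=2, p4=3) → (p0=7, p1=6, p2=0, p3=5, p4=4)
step 5: fire t3:  (p0=7, p1=6, p2=0, p3=5, p4=4) → (p0=9, p1=6, p2=0, p3=8, p4=5)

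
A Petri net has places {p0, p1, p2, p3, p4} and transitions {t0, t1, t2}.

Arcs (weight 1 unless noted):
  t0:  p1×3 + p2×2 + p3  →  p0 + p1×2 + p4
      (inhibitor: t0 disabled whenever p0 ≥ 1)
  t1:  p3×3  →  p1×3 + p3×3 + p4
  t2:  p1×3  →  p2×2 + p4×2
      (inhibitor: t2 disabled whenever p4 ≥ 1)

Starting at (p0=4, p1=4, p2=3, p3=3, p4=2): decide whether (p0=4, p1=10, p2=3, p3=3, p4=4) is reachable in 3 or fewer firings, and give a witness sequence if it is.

YES — reachable via ⟨t1, t1⟩ (2 firings)

step 1: fire t1:  (p0=4, p1=4, p2=3, p3=3, p4=2) → (p0=4, p1=7, p2=3, p3=3, p4=3)
step 2: fire t1:  (p0=4, p1=7, p2=3, p3=3, p4=3) → (p0=4, p1=10, p2=3, p3=3, p4=4)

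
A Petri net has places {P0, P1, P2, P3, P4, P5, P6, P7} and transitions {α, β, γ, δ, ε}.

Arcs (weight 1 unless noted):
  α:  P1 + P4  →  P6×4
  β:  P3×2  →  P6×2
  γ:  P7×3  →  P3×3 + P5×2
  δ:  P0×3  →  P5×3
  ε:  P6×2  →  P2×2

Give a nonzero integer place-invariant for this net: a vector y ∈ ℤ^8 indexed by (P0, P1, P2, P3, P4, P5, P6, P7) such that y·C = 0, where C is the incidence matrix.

y = (P0:0, P1:1, P2:0, P3:0, P4:-1, P5:0, P6:0, P7:0)

Incidence matrix C (rows=places, cols=transitions):
        α    β    γ    δ    ε
   P0   0    0    0   -3    0
   P1  -1    0    0    0    0
   P2   0    0    0    0    2
   P3   0   -2    3    0    0
   P4  -1    0    0    0    0
   P5   0    0    2    3    0
   P6   4    2    0    0   -2
   P7   0    0   -3    0    0

Candidate y = [0, 1, 0, 0, -1, 0, 0, 0]; check y·C column-wise:
  col α: 1·-1 + -1·-1 + 0·4 = 0
  col β: 1·0 + 0·-2 + -1·0 + 0·2 = 0
  col γ: 1·0 + 0·3 + -1·0 + 0·2 + 0·-3 = 0
  col δ: 0·-3 + 1·0 + -1·0 + 0·3 = 0
  col ε: 1·0 + 0·2 + -1·0 + 0·-2 = 0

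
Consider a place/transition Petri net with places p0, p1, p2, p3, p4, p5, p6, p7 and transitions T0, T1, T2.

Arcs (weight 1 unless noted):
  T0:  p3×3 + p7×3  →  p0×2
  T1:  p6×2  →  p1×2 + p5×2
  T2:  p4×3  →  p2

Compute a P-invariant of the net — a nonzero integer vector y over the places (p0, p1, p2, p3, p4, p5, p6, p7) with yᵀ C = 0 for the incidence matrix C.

Incidence matrix C (rows=places, cols=transitions):
       T0   T1   T2
   p0   2    0    0
   p1   0    2    0
   p2   0    0    1
   p3  -3    0    0
   p4   0    0   -3
   p5   0    2    0
   p6   0   -2    0
   p7  -3    0    0

Candidate y = [3, 0, 0, 2, 0, 0, 0, 0]; check y·C column-wise:
  col T0: 3·2 + 2·-3 + 0·-3 = 0
  col T1: 3·0 + 0·2 + 2·0 + 0·2 + 0·-2 = 0
  col T2: 3·0 + 0·1 + 2·0 + 0·-3 = 0

y = (p0:3, p1:0, p2:0, p3:2, p4:0, p5:0, p6:0, p7:0)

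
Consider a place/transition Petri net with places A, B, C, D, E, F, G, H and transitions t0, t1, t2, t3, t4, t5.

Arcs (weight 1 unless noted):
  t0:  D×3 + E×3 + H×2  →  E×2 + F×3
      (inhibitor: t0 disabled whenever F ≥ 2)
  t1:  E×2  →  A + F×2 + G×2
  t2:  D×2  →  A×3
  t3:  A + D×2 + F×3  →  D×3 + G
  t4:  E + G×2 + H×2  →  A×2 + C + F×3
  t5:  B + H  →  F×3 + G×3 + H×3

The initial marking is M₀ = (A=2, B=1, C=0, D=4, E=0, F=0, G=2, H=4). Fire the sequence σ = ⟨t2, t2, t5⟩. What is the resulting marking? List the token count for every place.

(A=8, B=0, C=0, D=0, E=0, F=3, G=5, H=6)

step 1: fire t2:  (A=2, B=1, C=0, D=4, E=0, F=0, G=2, H=4) → (A=5, B=1, C=0, D=2, E=0, F=0, G=2, H=4)
step 2: fire t2:  (A=5, B=1, C=0, D=2, E=0, F=0, G=2, H=4) → (A=8, B=1, C=0, D=0, E=0, F=0, G=2, H=4)
step 3: fire t5:  (A=8, B=1, C=0, D=0, E=0, F=0, G=2, H=4) → (A=8, B=0, C=0, D=0, E=0, F=3, G=5, H=6)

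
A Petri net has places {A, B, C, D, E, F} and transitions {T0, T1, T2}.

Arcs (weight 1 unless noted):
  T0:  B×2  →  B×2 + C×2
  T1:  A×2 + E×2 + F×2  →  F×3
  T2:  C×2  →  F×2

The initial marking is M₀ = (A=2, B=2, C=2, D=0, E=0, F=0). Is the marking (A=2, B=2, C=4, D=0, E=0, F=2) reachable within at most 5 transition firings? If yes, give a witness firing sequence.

step 1: fire T0:  (A=2, B=2, C=2, D=0, E=0, F=0) → (A=2, B=2, C=4, D=0, E=0, F=0)
step 2: fire T0:  (A=2, B=2, C=4, D=0, E=0, F=0) → (A=2, B=2, C=6, D=0, E=0, F=0)
step 3: fire T2:  (A=2, B=2, C=6, D=0, E=0, F=0) → (A=2, B=2, C=4, D=0, E=0, F=2)

YES — reachable via ⟨T0, T0, T2⟩ (3 firings)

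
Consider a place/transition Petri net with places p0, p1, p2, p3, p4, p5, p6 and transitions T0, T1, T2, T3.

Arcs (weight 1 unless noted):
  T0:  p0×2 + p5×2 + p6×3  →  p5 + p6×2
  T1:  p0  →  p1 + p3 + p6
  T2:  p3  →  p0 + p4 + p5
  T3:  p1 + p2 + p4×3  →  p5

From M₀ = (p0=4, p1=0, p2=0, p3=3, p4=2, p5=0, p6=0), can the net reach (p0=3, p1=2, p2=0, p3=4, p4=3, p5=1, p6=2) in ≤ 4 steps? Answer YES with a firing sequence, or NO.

YES — reachable via ⟨T1, T1, T2⟩ (3 firings)

step 1: fire T1:  (p0=4, p1=0, p2=0, p3=3, p4=2, p5=0, p6=0) → (p0=3, p1=1, p2=0, p3=4, p4=2, p5=0, p6=1)
step 2: fire T1:  (p0=3, p1=1, p2=0, p3=4, p4=2, p5=0, p6=1) → (p0=2, p1=2, p2=0, p3=5, p4=2, p5=0, p6=2)
step 3: fire T2:  (p0=2, p1=2, p2=0, p3=5, p4=2, p5=0, p6=2) → (p0=3, p1=2, p2=0, p3=4, p4=3, p5=1, p6=2)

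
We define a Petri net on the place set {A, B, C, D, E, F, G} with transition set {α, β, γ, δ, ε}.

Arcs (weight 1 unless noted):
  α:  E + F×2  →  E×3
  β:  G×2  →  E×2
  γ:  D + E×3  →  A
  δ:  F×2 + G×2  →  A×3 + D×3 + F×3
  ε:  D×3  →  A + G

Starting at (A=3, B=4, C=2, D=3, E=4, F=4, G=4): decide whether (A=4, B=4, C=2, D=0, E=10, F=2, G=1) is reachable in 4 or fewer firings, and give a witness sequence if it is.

step 1: fire α:  (A=3, B=4, C=2, D=3, E=4, F=4, G=4) → (A=3, B=4, C=2, D=3, E=6, F=2, G=4)
step 2: fire β:  (A=3, B=4, C=2, D=3, E=6, F=2, G=4) → (A=3, B=4, C=2, D=3, E=8, F=2, G=2)
step 3: fire β:  (A=3, B=4, C=2, D=3, E=8, F=2, G=2) → (A=3, B=4, C=2, D=3, E=10, F=2, G=0)
step 4: fire ε:  (A=3, B=4, C=2, D=3, E=10, F=2, G=0) → (A=4, B=4, C=2, D=0, E=10, F=2, G=1)

YES — reachable via ⟨α, β, β, ε⟩ (4 firings)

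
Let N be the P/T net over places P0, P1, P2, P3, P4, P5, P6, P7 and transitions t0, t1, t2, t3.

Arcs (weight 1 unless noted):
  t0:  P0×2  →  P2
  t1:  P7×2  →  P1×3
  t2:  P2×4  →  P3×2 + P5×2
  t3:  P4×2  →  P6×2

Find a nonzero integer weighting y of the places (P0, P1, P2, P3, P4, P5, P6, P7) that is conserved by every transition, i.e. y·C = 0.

y = (P0:1, P1:0, P2:2, P3:4, P4:0, P5:0, P6:0, P7:0)

Incidence matrix C (rows=places, cols=transitions):
       t0   t1   t2   t3
   P0  -2    0    0    0
   P1   0    3    0    0
   P2   1    0   -4    0
   P3   0    0    2    0
   P4   0    0    0   -2
   P5   0    0    2    0
   P6   0    0    0    2
   P7   0   -2    0    0

Candidate y = [1, 0, 2, 4, 0, 0, 0, 0]; check y·C column-wise:
  col t0: 1·-2 + 2·1 + 4·0 = 0
  col t1: 1·0 + 0·3 + 2·0 + 4·0 + 0·-2 = 0
  col t2: 1·0 + 2·-4 + 4·2 + 0·2 = 0
  col t3: 1·0 + 2·0 + 4·0 + 0·-2 + 0·2 = 0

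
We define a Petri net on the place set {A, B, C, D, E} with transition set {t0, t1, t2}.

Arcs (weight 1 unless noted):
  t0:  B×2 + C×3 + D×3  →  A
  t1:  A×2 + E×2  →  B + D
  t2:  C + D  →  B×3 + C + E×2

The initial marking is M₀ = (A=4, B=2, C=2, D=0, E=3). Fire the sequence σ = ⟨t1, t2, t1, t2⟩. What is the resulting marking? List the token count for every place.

(A=0, B=10, C=2, D=0, E=3)

step 1: fire t1:  (A=4, B=2, C=2, D=0, E=3) → (A=2, B=3, C=2, D=1, E=1)
step 2: fire t2:  (A=2, B=3, C=2, D=1, E=1) → (A=2, B=6, C=2, D=0, E=3)
step 3: fire t1:  (A=2, B=6, C=2, D=0, E=3) → (A=0, B=7, C=2, D=1, E=1)
step 4: fire t2:  (A=0, B=7, C=2, D=1, E=1) → (A=0, B=10, C=2, D=0, E=3)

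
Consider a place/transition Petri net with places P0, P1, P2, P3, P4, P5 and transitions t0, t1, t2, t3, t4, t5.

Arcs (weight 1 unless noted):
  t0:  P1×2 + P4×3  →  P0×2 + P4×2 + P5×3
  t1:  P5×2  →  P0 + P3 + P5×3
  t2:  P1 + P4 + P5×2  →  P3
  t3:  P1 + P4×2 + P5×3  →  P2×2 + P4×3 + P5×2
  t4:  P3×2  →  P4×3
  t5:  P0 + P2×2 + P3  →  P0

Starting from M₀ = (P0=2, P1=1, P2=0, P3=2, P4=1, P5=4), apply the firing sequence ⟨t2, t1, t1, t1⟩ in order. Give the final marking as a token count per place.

(P0=5, P1=0, P2=0, P3=6, P4=0, P5=5)

step 1: fire t2:  (P0=2, P1=1, P2=0, P3=2, P4=1, P5=4) → (P0=2, P1=0, P2=0, P3=3, P4=0, P5=2)
step 2: fire t1:  (P0=2, P1=0, P2=0, P3=3, P4=0, P5=2) → (P0=3, P1=0, P2=0, P3=4, P4=0, P5=3)
step 3: fire t1:  (P0=3, P1=0, P2=0, P3=4, P4=0, P5=3) → (P0=4, P1=0, P2=0, P3=5, P4=0, P5=4)
step 4: fire t1:  (P0=4, P1=0, P2=0, P3=5, P4=0, P5=4) → (P0=5, P1=0, P2=0, P3=6, P4=0, P5=5)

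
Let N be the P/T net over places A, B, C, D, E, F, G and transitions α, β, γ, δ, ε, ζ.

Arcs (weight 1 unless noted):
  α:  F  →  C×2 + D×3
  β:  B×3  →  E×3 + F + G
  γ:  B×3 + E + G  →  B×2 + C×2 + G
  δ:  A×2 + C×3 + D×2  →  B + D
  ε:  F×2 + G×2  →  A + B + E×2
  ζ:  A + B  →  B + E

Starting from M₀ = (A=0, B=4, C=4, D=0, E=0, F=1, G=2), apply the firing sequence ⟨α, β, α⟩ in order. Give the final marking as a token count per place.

(A=0, B=1, C=8, D=6, E=3, F=0, G=3)

step 1: fire α:  (A=0, B=4, C=4, D=0, E=0, F=1, G=2) → (A=0, B=4, C=6, D=3, E=0, F=0, G=2)
step 2: fire β:  (A=0, B=4, C=6, D=3, E=0, F=0, G=2) → (A=0, B=1, C=6, D=3, E=3, F=1, G=3)
step 3: fire α:  (A=0, B=1, C=6, D=3, E=3, F=1, G=3) → (A=0, B=1, C=8, D=6, E=3, F=0, G=3)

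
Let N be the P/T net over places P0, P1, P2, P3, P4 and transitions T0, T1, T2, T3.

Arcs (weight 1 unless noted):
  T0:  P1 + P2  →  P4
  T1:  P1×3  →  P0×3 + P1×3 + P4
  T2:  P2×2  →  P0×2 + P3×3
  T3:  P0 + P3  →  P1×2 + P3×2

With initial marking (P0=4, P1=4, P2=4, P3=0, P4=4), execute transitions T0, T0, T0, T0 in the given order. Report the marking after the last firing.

step 1: fire T0:  (P0=4, P1=4, P2=4, P3=0, P4=4) → (P0=4, P1=3, P2=3, P3=0, P4=5)
step 2: fire T0:  (P0=4, P1=3, P2=3, P3=0, P4=5) → (P0=4, P1=2, P2=2, P3=0, P4=6)
step 3: fire T0:  (P0=4, P1=2, P2=2, P3=0, P4=6) → (P0=4, P1=1, P2=1, P3=0, P4=7)
step 4: fire T0:  (P0=4, P1=1, P2=1, P3=0, P4=7) → (P0=4, P1=0, P2=0, P3=0, P4=8)

(P0=4, P1=0, P2=0, P3=0, P4=8)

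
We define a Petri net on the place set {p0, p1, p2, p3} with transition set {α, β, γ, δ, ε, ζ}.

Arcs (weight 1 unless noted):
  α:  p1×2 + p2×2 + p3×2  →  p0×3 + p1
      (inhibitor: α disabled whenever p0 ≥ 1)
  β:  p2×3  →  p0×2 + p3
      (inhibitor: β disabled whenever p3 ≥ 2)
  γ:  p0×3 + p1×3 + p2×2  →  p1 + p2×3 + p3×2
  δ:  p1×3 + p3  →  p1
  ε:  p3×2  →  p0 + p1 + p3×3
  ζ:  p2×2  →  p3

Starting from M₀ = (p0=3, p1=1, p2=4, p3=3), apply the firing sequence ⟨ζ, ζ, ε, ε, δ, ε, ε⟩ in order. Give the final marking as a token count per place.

(p0=7, p1=3, p2=0, p3=8)

step 1: fire ζ:  (p0=3, p1=1, p2=4, p3=3) → (p0=3, p1=1, p2=2, p3=4)
step 2: fire ζ:  (p0=3, p1=1, p2=2, p3=4) → (p0=3, p1=1, p2=0, p3=5)
step 3: fire ε:  (p0=3, p1=1, p2=0, p3=5) → (p0=4, p1=2, p2=0, p3=6)
step 4: fire ε:  (p0=4, p1=2, p2=0, p3=6) → (p0=5, p1=3, p2=0, p3=7)
step 5: fire δ:  (p0=5, p1=3, p2=0, p3=7) → (p0=5, p1=1, p2=0, p3=6)
step 6: fire ε:  (p0=5, p1=1, p2=0, p3=6) → (p0=6, p1=2, p2=0, p3=7)
step 7: fire ε:  (p0=6, p1=2, p2=0, p3=7) → (p0=7, p1=3, p2=0, p3=8)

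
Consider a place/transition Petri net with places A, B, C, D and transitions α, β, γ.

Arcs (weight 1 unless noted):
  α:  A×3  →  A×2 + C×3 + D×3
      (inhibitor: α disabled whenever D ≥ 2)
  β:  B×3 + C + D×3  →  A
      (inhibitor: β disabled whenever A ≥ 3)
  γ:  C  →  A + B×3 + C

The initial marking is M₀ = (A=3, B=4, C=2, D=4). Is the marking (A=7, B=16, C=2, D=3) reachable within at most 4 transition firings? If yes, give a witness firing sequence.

NO — not reachable within 4 firings

depth 0: 1 marking
depth 1: 2 markings reached so far
depth 2: 3 markings reached so far
depth 3: 4 markings reached so far
depth 4: 5 markings reached so far
target is not among the 5 markings reachable within 4 steps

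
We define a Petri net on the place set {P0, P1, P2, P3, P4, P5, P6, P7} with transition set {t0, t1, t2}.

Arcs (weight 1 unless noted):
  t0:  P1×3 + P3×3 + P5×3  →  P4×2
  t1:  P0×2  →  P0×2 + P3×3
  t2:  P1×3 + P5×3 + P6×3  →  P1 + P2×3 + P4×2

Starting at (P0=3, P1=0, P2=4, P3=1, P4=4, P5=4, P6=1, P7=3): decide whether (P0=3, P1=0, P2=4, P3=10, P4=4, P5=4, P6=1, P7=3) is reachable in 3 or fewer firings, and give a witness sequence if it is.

step 1: fire t1:  (P0=3, P1=0, P2=4, P3=1, P4=4, P5=4, P6=1, P7=3) → (P0=3, P1=0, P2=4, P3=4, P4=4, P5=4, P6=1, P7=3)
step 2: fire t1:  (P0=3, P1=0, P2=4, P3=4, P4=4, P5=4, P6=1, P7=3) → (P0=3, P1=0, P2=4, P3=7, P4=4, P5=4, P6=1, P7=3)
step 3: fire t1:  (P0=3, P1=0, P2=4, P3=7, P4=4, P5=4, P6=1, P7=3) → (P0=3, P1=0, P2=4, P3=10, P4=4, P5=4, P6=1, P7=3)

YES — reachable via ⟨t1, t1, t1⟩ (3 firings)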